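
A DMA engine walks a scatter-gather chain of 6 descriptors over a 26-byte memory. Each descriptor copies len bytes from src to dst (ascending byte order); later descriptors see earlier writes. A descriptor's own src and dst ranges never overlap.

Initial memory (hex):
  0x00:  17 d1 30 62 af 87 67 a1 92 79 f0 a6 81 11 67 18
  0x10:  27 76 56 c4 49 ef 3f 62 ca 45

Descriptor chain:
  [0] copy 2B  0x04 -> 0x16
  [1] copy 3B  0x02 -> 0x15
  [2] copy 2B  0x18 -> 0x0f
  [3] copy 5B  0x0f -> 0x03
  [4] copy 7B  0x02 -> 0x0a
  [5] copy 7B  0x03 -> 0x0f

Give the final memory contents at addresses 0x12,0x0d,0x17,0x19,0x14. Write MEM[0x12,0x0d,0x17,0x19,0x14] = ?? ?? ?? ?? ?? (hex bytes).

MEM[0x12,0x0d,0x17,0x19,0x14] = 56 76 af 45 92

[0] 0x04->0x16 len=2 : af 87
[1] 0x02->0x15 len=3 : 30 62 af
[2] 0x18->0x0f len=2 : ca 45
[3] 0x0f->0x03 len=5 : ca 45 76 56 c4
[4] 0x02->0x0a len=7 : 30 ca 45 76 56 c4 92
[5] 0x03->0x0f len=7 : ca 45 76 56 c4 92 79
query mem[0x12]=0x56, mem[0x0d]=0x76, mem[0x17]=0xaf, mem[0x19]=0x45, mem[0x14]=0x92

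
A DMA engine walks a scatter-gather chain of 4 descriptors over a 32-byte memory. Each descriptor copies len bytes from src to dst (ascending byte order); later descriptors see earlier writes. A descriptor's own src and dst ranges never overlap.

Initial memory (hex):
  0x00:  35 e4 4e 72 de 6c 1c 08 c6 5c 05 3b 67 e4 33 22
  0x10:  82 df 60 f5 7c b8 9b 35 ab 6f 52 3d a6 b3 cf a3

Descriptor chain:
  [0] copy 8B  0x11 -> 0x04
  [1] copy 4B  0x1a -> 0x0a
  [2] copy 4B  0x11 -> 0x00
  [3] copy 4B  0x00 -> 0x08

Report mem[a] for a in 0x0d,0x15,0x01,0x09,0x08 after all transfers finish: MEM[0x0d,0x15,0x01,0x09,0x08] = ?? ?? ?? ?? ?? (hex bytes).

  after D0: wrote 8B at 0x04 = df60f57cb89b35ab
  after D1: wrote 4B at 0x0a = 523da6b3
  after D2: wrote 4B at 0x00 = df60f57c
  after D3: wrote 4B at 0x08 = df60f57c
query mem[0x0d]=0xb3, mem[0x15]=0xb8, mem[0x01]=0x60, mem[0x09]=0x60, mem[0x08]=0xdf

MEM[0x0d,0x15,0x01,0x09,0x08] = b3 b8 60 60 df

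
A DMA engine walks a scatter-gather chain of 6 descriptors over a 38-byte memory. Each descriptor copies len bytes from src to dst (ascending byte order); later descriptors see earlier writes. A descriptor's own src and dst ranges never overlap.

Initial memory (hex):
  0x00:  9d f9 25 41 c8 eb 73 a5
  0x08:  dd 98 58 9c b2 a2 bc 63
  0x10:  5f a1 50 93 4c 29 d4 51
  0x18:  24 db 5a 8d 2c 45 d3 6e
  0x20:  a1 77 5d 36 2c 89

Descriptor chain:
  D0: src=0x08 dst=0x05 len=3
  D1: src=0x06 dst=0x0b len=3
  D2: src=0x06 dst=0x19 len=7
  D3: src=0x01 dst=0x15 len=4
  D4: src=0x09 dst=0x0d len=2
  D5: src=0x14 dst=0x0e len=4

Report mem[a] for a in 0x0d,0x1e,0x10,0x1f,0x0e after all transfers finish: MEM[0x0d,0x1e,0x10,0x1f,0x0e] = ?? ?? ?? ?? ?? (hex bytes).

#0 dst[0x05+3] := {0xdd,0x98,0x58}
#1 dst[0x0b+3] := {0x98,0x58,0xdd}
#2 dst[0x19+7] := {0x98,0x58,0xdd,0x98,0x58,0x98,0x58}
#3 dst[0x15+4] := {0xf9,0x25,0x41,0xc8}
#4 dst[0x0d+2] := {0x98,0x58}
#5 dst[0x0e+4] := {0x4c,0xf9,0x25,0x41}
query mem[0x0d]=0x98, mem[0x1e]=0x98, mem[0x10]=0x25, mem[0x1f]=0x58, mem[0x0e]=0x4c

MEM[0x0d,0x1e,0x10,0x1f,0x0e] = 98 98 25 58 4c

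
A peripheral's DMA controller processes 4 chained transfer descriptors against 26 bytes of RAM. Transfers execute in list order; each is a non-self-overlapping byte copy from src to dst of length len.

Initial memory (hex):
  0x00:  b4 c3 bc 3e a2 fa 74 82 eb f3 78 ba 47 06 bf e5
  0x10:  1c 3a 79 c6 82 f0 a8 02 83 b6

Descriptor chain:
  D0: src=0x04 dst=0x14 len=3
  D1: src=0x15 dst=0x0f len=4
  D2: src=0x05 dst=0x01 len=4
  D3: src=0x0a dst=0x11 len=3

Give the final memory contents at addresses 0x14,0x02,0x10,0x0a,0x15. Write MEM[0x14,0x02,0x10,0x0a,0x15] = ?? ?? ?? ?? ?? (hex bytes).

[0] 0x04->0x14 len=3 : a2 fa 74
[1] 0x15->0x0f len=4 : fa 74 02 83
[2] 0x05->0x01 len=4 : fa 74 82 eb
[3] 0x0a->0x11 len=3 : 78 ba 47
query mem[0x14]=0xa2, mem[0x02]=0x74, mem[0x10]=0x74, mem[0x0a]=0x78, mem[0x15]=0xfa

MEM[0x14,0x02,0x10,0x0a,0x15] = a2 74 74 78 fa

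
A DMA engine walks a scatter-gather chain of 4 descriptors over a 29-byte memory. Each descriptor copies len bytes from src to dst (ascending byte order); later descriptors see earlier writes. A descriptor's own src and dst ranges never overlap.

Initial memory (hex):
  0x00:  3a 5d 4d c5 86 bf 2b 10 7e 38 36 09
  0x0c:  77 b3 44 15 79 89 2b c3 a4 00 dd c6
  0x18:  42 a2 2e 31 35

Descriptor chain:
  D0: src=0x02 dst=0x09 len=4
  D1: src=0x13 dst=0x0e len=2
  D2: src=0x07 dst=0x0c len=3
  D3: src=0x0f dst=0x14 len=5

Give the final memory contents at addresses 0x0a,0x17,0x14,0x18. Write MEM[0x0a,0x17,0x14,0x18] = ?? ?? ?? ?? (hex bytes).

[0] 0x02->0x09 len=4 : 4d c5 86 bf
[1] 0x13->0x0e len=2 : c3 a4
[2] 0x07->0x0c len=3 : 10 7e 4d
[3] 0x0f->0x14 len=5 : a4 79 89 2b c3
query mem[0x0a]=0xc5, mem[0x17]=0x2b, mem[0x14]=0xa4, mem[0x18]=0xc3

MEM[0x0a,0x17,0x14,0x18] = c5 2b a4 c3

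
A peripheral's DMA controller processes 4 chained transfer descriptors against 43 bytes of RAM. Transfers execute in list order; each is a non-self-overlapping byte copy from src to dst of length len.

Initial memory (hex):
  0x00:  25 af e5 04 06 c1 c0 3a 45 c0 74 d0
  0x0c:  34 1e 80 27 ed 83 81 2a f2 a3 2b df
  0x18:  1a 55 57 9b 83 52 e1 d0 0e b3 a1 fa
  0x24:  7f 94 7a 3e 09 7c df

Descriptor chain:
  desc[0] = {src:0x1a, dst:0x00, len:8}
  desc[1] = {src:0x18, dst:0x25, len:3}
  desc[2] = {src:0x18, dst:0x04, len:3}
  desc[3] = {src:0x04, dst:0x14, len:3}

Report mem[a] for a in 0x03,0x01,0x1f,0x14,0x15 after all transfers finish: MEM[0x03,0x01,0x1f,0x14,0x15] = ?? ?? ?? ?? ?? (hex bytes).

  after D0: wrote 8B at 0x00 = 579b8352e1d00eb3
  after D1: wrote 3B at 0x25 = 1a5557
  after D2: wrote 3B at 0x04 = 1a5557
  after D3: wrote 3B at 0x14 = 1a5557
query mem[0x03]=0x52, mem[0x01]=0x9b, mem[0x1f]=0xd0, mem[0x14]=0x1a, mem[0x15]=0x55

MEM[0x03,0x01,0x1f,0x14,0x15] = 52 9b d0 1a 55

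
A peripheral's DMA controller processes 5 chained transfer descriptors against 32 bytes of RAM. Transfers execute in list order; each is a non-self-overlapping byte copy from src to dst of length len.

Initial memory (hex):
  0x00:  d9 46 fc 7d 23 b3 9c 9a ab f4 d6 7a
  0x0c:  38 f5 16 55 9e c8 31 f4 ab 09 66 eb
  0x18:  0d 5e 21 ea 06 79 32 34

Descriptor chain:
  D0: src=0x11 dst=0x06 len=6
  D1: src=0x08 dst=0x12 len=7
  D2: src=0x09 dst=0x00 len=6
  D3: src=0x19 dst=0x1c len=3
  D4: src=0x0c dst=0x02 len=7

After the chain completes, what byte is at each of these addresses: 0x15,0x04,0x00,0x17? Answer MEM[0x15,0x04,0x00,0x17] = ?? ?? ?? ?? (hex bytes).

MEM[0x15,0x04,0x00,0x17] = 66 16 ab f5

#0 dst[0x06+6] := {0xc8,0x31,0xf4,0xab,0x09,0x66}
#1 dst[0x12+7] := {0xf4,0xab,0x09,0x66,0x38,0xf5,0x16}
#2 dst[0x00+6] := {0xab,0x09,0x66,0x38,0xf5,0x16}
#3 dst[0x1c+3] := {0x5e,0x21,0xea}
#4 dst[0x02+7] := {0x38,0xf5,0x16,0x55,0x9e,0xc8,0xf4}
query mem[0x15]=0x66, mem[0x04]=0x16, mem[0x00]=0xab, mem[0x17]=0xf5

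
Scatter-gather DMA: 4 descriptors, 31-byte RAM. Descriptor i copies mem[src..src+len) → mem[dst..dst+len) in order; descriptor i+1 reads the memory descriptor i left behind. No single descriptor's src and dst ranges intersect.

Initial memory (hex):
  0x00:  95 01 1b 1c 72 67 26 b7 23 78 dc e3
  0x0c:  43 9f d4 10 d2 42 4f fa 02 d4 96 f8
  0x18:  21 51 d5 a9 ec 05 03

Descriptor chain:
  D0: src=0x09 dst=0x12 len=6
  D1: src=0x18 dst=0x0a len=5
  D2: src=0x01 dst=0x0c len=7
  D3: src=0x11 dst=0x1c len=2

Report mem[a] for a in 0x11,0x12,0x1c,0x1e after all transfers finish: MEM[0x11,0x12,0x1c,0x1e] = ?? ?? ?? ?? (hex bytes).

MEM[0x11,0x12,0x1c,0x1e] = 26 b7 26 03

D0: mem[0x12..0x17] <- [78 dc e3 43 9f d4]
D1: mem[0x0a..0x0e] <- [21 51 d5 a9 ec]
D2: mem[0x0c..0x12] <- [01 1b 1c 72 67 26 b7]
D3: mem[0x1c..0x1d] <- [26 b7]
query mem[0x11]=0x26, mem[0x12]=0xb7, mem[0x1c]=0x26, mem[0x1e]=0x03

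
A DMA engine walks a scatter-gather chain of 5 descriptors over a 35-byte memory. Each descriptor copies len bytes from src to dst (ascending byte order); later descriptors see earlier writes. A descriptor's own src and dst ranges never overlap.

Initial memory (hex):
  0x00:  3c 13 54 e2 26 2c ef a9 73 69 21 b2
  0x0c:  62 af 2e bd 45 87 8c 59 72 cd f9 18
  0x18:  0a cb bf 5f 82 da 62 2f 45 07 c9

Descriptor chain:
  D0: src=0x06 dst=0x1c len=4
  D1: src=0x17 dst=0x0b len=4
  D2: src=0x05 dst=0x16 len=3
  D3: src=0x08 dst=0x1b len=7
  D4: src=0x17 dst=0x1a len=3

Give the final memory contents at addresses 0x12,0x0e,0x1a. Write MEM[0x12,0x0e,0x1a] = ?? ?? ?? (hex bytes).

[0] 0x06->0x1c len=4 : ef a9 73 69
[1] 0x17->0x0b len=4 : 18 0a cb bf
[2] 0x05->0x16 len=3 : 2c ef a9
[3] 0x08->0x1b len=7 : 73 69 21 18 0a cb bf
[4] 0x17->0x1a len=3 : ef a9 cb
query mem[0x12]=0x8c, mem[0x0e]=0xbf, mem[0x1a]=0xef

MEM[0x12,0x0e,0x1a] = 8c bf ef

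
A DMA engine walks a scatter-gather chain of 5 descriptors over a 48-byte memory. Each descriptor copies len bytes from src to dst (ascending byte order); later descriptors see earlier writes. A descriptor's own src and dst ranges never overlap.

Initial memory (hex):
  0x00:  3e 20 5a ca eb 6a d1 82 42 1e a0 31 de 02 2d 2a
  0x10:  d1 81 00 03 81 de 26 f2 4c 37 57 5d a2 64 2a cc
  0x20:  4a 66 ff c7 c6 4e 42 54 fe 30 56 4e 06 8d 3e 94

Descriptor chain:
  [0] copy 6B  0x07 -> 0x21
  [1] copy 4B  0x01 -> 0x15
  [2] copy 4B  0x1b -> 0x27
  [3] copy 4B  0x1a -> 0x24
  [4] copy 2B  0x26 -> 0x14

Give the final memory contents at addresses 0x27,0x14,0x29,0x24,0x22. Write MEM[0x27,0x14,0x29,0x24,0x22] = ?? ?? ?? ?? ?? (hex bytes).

MEM[0x27,0x14,0x29,0x24,0x22] = 64 a2 64 57 42

#0 dst[0x21+6] := {0x82,0x42,0x1e,0xa0,0x31,0xde}
#1 dst[0x15+4] := {0x20,0x5a,0xca,0xeb}
#2 dst[0x27+4] := {0x5d,0xa2,0x64,0x2a}
#3 dst[0x24+4] := {0x57,0x5d,0xa2,0x64}
#4 dst[0x14+2] := {0xa2,0x64}
query mem[0x27]=0x64, mem[0x14]=0xa2, mem[0x29]=0x64, mem[0x24]=0x57, mem[0x22]=0x42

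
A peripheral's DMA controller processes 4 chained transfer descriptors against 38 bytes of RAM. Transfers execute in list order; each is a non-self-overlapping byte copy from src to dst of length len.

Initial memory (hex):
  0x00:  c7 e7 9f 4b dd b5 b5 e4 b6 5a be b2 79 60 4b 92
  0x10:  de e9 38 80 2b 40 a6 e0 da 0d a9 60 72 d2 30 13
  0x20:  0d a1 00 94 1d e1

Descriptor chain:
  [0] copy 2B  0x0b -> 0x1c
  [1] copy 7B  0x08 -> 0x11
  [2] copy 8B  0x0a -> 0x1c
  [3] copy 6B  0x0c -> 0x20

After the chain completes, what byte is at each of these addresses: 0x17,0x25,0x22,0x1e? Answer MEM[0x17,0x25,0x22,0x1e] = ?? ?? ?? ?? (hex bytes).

#0 dst[0x1c+2] := {0xb2,0x79}
#1 dst[0x11+7] := {0xb6,0x5a,0xbe,0xb2,0x79,0x60,0x4b}
#2 dst[0x1c+8] := {0xbe,0xb2,0x79,0x60,0x4b,0x92,0xde,0xb6}
#3 dst[0x20+6] := {0x79,0x60,0x4b,0x92,0xde,0xb6}
query mem[0x17]=0x4b, mem[0x25]=0xb6, mem[0x22]=0x4b, mem[0x1e]=0x79

MEM[0x17,0x25,0x22,0x1e] = 4b b6 4b 79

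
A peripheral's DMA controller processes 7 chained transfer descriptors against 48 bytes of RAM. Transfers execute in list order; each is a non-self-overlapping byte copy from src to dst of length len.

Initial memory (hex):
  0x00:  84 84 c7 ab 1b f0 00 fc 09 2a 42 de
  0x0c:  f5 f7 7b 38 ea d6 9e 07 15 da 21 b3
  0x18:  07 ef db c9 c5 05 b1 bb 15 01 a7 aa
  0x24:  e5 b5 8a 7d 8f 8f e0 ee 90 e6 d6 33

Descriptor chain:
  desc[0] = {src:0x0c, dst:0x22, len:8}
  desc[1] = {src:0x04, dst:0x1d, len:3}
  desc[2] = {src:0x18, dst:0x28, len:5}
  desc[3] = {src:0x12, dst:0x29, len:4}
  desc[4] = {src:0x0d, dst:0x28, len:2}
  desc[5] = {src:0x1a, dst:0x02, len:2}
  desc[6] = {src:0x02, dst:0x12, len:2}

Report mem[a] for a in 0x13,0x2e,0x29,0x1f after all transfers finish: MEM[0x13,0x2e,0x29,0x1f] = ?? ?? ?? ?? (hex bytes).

MEM[0x13,0x2e,0x29,0x1f] = c9 d6 7b 00

[0] 0x0c->0x22 len=8 : f5 f7 7b 38 ea d6 9e 07
[1] 0x04->0x1d len=3 : 1b f0 00
[2] 0x18->0x28 len=5 : 07 ef db c9 c5
[3] 0x12->0x29 len=4 : 9e 07 15 da
[4] 0x0d->0x28 len=2 : f7 7b
[5] 0x1a->0x02 len=2 : db c9
[6] 0x02->0x12 len=2 : db c9
query mem[0x13]=0xc9, mem[0x2e]=0xd6, mem[0x29]=0x7b, mem[0x1f]=0x00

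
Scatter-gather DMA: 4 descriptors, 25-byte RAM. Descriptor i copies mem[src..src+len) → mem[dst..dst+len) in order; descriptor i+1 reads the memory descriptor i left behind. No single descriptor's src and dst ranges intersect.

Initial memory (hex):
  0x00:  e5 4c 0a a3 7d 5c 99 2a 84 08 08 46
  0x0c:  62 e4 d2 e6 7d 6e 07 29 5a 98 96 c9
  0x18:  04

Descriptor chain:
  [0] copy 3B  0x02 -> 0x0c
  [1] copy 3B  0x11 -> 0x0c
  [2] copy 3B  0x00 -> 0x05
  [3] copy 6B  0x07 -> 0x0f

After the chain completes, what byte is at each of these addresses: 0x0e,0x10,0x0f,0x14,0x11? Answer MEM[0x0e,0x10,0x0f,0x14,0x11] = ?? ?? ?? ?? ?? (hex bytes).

  after D0: wrote 3B at 0x0c = 0aa37d
  after D1: wrote 3B at 0x0c = 6e0729
  after D2: wrote 3B at 0x05 = e54c0a
  after D3: wrote 6B at 0x0f = 0a840808466e
query mem[0x0e]=0x29, mem[0x10]=0x84, mem[0x0f]=0x0a, mem[0x14]=0x6e, mem[0x11]=0x08

MEM[0x0e,0x10,0x0f,0x14,0x11] = 29 84 0a 6e 08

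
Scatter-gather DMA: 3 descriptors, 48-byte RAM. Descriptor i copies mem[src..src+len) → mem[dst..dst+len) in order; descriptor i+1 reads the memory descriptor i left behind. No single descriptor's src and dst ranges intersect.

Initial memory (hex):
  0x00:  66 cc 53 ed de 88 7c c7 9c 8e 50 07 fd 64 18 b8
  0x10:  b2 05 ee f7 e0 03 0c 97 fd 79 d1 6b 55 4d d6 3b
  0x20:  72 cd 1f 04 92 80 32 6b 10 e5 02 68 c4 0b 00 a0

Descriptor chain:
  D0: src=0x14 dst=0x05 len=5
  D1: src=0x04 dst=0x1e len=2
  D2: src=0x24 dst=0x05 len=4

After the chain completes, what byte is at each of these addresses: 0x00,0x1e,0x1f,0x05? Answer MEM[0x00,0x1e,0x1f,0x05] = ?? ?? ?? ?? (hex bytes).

MEM[0x00,0x1e,0x1f,0x05] = 66 de e0 92

  after D0: wrote 5B at 0x05 = e0030c97fd
  after D1: wrote 2B at 0x1e = dee0
  after D2: wrote 4B at 0x05 = 9280326b
query mem[0x00]=0x66, mem[0x1e]=0xde, mem[0x1f]=0xe0, mem[0x05]=0x92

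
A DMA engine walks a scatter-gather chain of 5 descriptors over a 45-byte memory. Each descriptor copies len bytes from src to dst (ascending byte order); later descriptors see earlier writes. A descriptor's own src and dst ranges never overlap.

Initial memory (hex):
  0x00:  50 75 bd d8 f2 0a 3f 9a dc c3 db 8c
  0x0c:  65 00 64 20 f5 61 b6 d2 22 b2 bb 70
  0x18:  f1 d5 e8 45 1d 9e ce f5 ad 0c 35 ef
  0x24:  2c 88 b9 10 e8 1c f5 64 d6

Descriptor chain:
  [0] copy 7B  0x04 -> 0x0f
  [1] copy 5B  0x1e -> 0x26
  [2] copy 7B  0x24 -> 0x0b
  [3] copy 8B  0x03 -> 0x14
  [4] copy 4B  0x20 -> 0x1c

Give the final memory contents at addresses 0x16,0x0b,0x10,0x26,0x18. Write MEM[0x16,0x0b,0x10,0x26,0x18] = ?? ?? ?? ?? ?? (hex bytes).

#0 dst[0x0f+7] := {0xf2,0x0a,0x3f,0x9a,0xdc,0xc3,0xdb}
#1 dst[0x26+5] := {0xce,0xf5,0xad,0x0c,0x35}
#2 dst[0x0b+7] := {0x2c,0x88,0xce,0xf5,0xad,0x0c,0x35}
#3 dst[0x14+8] := {0xd8,0xf2,0x0a,0x3f,0x9a,0xdc,0xc3,0xdb}
#4 dst[0x1c+4] := {0xad,0x0c,0x35,0xef}
query mem[0x16]=0x0a, mem[0x0b]=0x2c, mem[0x10]=0x0c, mem[0x26]=0xce, mem[0x18]=0x9a

MEM[0x16,0x0b,0x10,0x26,0x18] = 0a 2c 0c ce 9a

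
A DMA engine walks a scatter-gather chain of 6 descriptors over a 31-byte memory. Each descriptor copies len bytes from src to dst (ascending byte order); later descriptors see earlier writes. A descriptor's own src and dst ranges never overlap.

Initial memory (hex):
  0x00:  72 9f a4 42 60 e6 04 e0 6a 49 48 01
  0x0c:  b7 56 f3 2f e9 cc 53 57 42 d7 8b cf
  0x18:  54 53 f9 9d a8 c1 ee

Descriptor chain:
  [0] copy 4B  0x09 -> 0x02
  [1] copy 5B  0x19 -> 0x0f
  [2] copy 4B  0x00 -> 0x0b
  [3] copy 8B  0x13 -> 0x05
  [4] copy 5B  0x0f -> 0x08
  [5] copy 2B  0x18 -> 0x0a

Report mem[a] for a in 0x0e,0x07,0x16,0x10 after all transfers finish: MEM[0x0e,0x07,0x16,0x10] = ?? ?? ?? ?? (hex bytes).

#0 dst[0x02+4] := {0x49,0x48,0x01,0xb7}
#1 dst[0x0f+5] := {0x53,0xf9,0x9d,0xa8,0xc1}
#2 dst[0x0b+4] := {0x72,0x9f,0x49,0x48}
#3 dst[0x05+8] := {0xc1,0x42,0xd7,0x8b,0xcf,0x54,0x53,0xf9}
#4 dst[0x08+5] := {0x53,0xf9,0x9d,0xa8,0xc1}
#5 dst[0x0a+2] := {0x54,0x53}
query mem[0x0e]=0x48, mem[0x07]=0xd7, mem[0x16]=0x8b, mem[0x10]=0xf9

MEM[0x0e,0x07,0x16,0x10] = 48 d7 8b f9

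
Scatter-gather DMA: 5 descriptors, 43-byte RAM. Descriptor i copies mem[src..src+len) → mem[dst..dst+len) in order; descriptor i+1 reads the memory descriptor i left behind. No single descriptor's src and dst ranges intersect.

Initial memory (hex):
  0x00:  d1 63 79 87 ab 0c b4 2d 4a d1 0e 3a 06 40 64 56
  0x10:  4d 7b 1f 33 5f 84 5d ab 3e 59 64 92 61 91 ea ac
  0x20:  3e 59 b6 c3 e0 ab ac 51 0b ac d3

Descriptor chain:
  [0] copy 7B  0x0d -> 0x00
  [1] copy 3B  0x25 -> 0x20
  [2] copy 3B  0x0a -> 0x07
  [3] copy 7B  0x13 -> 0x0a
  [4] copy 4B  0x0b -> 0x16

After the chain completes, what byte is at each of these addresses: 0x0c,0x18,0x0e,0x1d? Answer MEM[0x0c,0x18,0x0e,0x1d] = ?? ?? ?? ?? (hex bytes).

[0] 0x0d->0x00 len=7 : 40 64 56 4d 7b 1f 33
[1] 0x25->0x20 len=3 : ab ac 51
[2] 0x0a->0x07 len=3 : 0e 3a 06
[3] 0x13->0x0a len=7 : 33 5f 84 5d ab 3e 59
[4] 0x0b->0x16 len=4 : 5f 84 5d ab
query mem[0x0c]=0x84, mem[0x18]=0x5d, mem[0x0e]=0xab, mem[0x1d]=0x91

MEM[0x0c,0x18,0x0e,0x1d] = 84 5d ab 91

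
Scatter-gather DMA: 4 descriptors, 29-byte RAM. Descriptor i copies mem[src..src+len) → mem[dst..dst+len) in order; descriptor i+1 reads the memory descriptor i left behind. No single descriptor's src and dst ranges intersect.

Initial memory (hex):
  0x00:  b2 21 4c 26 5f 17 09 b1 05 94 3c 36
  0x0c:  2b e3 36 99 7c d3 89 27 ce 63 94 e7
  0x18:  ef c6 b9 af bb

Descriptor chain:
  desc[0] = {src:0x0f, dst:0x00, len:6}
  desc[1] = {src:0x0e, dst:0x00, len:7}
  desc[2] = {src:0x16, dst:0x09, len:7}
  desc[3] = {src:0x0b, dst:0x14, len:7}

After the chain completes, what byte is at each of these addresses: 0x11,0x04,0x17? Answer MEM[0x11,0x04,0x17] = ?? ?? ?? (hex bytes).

  after D0: wrote 6B at 0x00 = 997cd38927ce
  after D1: wrote 7B at 0x00 = 36997cd38927ce
  after D2: wrote 7B at 0x09 = 94e7efc6b9afbb
  after D3: wrote 7B at 0x14 = efc6b9afbb7cd3
query mem[0x11]=0xd3, mem[0x04]=0x89, mem[0x17]=0xaf

MEM[0x11,0x04,0x17] = d3 89 af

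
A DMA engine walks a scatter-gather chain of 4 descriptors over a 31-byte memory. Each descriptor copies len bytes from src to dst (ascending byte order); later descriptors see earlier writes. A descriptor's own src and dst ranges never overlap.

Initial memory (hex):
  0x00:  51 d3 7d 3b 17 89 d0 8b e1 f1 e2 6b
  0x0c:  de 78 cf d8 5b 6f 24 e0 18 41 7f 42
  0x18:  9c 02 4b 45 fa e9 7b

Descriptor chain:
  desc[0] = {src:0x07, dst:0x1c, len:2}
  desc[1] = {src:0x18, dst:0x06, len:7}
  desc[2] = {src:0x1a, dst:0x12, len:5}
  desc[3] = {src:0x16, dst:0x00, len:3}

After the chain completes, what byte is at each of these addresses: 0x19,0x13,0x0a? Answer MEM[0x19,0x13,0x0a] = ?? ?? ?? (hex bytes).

MEM[0x19,0x13,0x0a] = 02 45 8b

  after D0: wrote 2B at 0x1c = 8be1
  after D1: wrote 7B at 0x06 = 9c024b458be17b
  after D2: wrote 5B at 0x12 = 4b458be17b
  after D3: wrote 3B at 0x00 = 7b429c
query mem[0x19]=0x02, mem[0x13]=0x45, mem[0x0a]=0x8b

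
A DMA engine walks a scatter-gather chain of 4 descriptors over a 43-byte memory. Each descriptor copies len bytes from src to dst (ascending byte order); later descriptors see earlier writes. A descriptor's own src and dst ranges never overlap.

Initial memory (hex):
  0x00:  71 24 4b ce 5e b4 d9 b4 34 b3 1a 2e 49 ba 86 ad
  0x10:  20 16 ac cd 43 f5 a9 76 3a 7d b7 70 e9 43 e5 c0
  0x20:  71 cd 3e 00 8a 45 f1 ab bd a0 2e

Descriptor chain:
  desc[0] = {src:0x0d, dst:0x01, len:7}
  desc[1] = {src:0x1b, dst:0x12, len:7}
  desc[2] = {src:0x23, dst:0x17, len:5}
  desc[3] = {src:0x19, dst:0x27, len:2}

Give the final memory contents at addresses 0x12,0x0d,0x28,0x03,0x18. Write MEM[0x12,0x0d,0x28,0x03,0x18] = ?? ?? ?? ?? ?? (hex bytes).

  after D0: wrote 7B at 0x01 = ba86ad2016accd
  after D1: wrote 7B at 0x12 = 70e943e5c071cd
  after D2: wrote 5B at 0x17 = 008a45f1ab
  after D3: wrote 2B at 0x27 = 45f1
query mem[0x12]=0x70, mem[0x0d]=0xba, mem[0x28]=0xf1, mem[0x03]=0xad, mem[0x18]=0x8a

MEM[0x12,0x0d,0x28,0x03,0x18] = 70 ba f1 ad 8a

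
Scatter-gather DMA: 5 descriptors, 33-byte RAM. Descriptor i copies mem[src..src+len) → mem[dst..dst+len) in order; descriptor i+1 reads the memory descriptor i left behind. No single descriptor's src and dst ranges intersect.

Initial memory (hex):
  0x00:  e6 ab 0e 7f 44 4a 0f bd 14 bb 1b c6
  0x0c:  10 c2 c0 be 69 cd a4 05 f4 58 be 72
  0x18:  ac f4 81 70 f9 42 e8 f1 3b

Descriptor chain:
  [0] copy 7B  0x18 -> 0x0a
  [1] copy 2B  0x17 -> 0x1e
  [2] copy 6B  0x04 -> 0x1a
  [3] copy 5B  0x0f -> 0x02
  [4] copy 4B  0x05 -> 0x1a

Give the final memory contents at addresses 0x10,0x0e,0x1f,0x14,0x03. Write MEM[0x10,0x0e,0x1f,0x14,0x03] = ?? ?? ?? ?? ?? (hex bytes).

MEM[0x10,0x0e,0x1f,0x14,0x03] = e8 f9 bb f4 e8

  after D0: wrote 7B at 0x0a = acf48170f942e8
  after D1: wrote 2B at 0x1e = 72ac
  after D2: wrote 6B at 0x1a = 444a0fbd14bb
  after D3: wrote 5B at 0x02 = 42e8cda405
  after D4: wrote 4B at 0x1a = a405bd14
query mem[0x10]=0xe8, mem[0x0e]=0xf9, mem[0x1f]=0xbb, mem[0x14]=0xf4, mem[0x03]=0xe8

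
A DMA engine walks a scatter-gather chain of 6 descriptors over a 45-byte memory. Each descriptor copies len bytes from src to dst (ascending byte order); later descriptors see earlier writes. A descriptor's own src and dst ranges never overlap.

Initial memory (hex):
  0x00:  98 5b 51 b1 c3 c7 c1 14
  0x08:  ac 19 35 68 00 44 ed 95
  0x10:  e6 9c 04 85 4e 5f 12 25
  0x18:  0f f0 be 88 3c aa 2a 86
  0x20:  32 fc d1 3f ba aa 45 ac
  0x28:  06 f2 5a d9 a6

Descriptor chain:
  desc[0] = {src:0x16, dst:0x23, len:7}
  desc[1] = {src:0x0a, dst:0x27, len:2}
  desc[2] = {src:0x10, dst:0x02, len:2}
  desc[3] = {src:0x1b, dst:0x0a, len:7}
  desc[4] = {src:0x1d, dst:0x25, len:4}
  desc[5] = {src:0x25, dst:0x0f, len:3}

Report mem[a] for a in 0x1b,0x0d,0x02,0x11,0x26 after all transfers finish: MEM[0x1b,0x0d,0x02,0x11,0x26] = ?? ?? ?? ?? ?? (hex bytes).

#0 dst[0x23+7] := {0x12,0x25,0x0f,0xf0,0xbe,0x88,0x3c}
#1 dst[0x27+2] := {0x35,0x68}
#2 dst[0x02+2] := {0xe6,0x9c}
#3 dst[0x0a+7] := {0x88,0x3c,0xaa,0x2a,0x86,0x32,0xfc}
#4 dst[0x25+4] := {0xaa,0x2a,0x86,0x32}
#5 dst[0x0f+3] := {0xaa,0x2a,0x86}
query mem[0x1b]=0x88, mem[0x0d]=0x2a, mem[0x02]=0xe6, mem[0x11]=0x86, mem[0x26]=0x2a

MEM[0x1b,0x0d,0x02,0x11,0x26] = 88 2a e6 86 2a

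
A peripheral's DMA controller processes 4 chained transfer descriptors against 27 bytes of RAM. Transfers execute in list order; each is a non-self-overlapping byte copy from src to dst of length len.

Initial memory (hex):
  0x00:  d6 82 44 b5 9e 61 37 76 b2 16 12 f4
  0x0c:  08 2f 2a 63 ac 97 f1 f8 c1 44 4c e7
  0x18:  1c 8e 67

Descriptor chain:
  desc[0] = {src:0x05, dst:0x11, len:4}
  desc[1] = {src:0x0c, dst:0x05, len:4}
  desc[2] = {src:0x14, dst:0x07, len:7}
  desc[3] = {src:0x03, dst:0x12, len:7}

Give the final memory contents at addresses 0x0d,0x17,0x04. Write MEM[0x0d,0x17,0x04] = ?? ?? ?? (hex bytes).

#0 dst[0x11+4] := {0x61,0x37,0x76,0xb2}
#1 dst[0x05+4] := {0x08,0x2f,0x2a,0x63}
#2 dst[0x07+7] := {0xb2,0x44,0x4c,0xe7,0x1c,0x8e,0x67}
#3 dst[0x12+7] := {0xb5,0x9e,0x08,0x2f,0xb2,0x44,0x4c}
query mem[0x0d]=0x67, mem[0x17]=0x44, mem[0x04]=0x9e

MEM[0x0d,0x17,0x04] = 67 44 9e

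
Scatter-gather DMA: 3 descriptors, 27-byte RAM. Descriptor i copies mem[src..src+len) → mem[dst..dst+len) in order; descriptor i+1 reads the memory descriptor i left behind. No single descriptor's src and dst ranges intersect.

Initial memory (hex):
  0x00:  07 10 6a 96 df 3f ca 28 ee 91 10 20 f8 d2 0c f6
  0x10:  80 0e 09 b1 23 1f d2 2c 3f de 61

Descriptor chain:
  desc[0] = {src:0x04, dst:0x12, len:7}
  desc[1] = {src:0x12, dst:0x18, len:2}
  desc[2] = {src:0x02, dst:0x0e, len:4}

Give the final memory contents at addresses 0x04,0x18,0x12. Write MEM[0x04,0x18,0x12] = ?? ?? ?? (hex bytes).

  after D0: wrote 7B at 0x12 = df3fca28ee9110
  after D1: wrote 2B at 0x18 = df3f
  after D2: wrote 4B at 0x0e = 6a96df3f
query mem[0x04]=0xdf, mem[0x18]=0xdf, mem[0x12]=0xdf

MEM[0x04,0x18,0x12] = df df df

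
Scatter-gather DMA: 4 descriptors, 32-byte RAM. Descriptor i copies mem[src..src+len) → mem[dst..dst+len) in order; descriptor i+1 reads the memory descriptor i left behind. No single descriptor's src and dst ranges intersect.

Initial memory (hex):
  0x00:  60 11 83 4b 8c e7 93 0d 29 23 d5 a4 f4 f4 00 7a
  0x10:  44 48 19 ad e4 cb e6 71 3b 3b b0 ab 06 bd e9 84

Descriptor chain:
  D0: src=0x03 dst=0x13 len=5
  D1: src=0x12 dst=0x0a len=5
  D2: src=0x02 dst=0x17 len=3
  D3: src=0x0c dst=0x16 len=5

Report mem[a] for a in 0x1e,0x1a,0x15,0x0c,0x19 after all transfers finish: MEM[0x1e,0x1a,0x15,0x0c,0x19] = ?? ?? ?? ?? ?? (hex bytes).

D0: mem[0x13..0x17] <- [4b 8c e7 93 0d]
D1: mem[0x0a..0x0e] <- [19 4b 8c e7 93]
D2: mem[0x17..0x19] <- [83 4b 8c]
D3: mem[0x16..0x1a] <- [8c e7 93 7a 44]
query mem[0x1e]=0xe9, mem[0x1a]=0x44, mem[0x15]=0xe7, mem[0x0c]=0x8c, mem[0x19]=0x7a

MEM[0x1e,0x1a,0x15,0x0c,0x19] = e9 44 e7 8c 7a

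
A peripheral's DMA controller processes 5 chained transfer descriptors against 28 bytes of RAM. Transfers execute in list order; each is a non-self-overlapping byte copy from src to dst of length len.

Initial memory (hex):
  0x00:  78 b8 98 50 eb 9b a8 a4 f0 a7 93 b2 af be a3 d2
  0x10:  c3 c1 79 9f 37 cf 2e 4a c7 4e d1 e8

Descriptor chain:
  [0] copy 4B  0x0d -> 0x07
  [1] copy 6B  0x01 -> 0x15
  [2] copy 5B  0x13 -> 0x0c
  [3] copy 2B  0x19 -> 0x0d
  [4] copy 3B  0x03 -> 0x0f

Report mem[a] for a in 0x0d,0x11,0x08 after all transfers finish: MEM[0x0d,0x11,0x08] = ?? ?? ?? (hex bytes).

MEM[0x0d,0x11,0x08] = 9b 9b a3

[0] 0x0d->0x07 len=4 : be a3 d2 c3
[1] 0x01->0x15 len=6 : b8 98 50 eb 9b a8
[2] 0x13->0x0c len=5 : 9f 37 b8 98 50
[3] 0x19->0x0d len=2 : 9b a8
[4] 0x03->0x0f len=3 : 50 eb 9b
query mem[0x0d]=0x9b, mem[0x11]=0x9b, mem[0x08]=0xa3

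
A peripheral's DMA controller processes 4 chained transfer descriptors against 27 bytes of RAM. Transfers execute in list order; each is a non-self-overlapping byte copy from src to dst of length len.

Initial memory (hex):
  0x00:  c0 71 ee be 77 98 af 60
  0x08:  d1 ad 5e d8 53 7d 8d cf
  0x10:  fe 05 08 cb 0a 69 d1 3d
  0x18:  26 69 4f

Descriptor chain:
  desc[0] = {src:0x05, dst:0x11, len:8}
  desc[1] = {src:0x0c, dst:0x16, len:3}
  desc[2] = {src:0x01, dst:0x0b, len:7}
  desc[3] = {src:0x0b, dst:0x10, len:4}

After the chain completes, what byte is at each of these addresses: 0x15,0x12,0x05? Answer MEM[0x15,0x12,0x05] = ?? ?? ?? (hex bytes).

MEM[0x15,0x12,0x05] = ad be 98

D0: mem[0x11..0x18] <- [98 af 60 d1 ad 5e d8 53]
D1: mem[0x16..0x18] <- [53 7d 8d]
D2: mem[0x0b..0x11] <- [71 ee be 77 98 af 60]
D3: mem[0x10..0x13] <- [71 ee be 77]
query mem[0x15]=0xad, mem[0x12]=0xbe, mem[0x05]=0x98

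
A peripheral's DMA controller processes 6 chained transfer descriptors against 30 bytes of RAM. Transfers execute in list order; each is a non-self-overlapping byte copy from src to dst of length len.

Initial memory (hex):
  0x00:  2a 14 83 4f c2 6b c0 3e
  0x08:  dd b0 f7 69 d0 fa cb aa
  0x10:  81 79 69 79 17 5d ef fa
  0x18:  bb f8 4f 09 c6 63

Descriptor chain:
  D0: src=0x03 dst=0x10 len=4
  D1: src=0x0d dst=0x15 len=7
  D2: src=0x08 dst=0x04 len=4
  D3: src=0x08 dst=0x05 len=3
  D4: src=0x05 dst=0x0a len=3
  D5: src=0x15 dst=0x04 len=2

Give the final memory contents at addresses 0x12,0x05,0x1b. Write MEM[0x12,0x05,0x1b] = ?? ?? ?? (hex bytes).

MEM[0x12,0x05,0x1b] = 6b cb c0

[0] 0x03->0x10 len=4 : 4f c2 6b c0
[1] 0x0d->0x15 len=7 : fa cb aa 4f c2 6b c0
[2] 0x08->0x04 len=4 : dd b0 f7 69
[3] 0x08->0x05 len=3 : dd b0 f7
[4] 0x05->0x0a len=3 : dd b0 f7
[5] 0x15->0x04 len=2 : fa cb
query mem[0x12]=0x6b, mem[0x05]=0xcb, mem[0x1b]=0xc0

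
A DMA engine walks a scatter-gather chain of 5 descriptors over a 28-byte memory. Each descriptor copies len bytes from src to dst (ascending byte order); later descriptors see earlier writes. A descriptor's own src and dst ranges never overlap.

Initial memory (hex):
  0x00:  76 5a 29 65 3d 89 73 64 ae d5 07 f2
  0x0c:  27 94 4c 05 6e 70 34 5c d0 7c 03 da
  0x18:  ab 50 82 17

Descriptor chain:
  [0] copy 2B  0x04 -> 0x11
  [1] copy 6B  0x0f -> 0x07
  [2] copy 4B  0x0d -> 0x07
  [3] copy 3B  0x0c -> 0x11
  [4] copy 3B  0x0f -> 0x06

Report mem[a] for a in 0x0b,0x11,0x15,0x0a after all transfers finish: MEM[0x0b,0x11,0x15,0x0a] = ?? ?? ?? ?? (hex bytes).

D0: mem[0x11..0x12] <- [3d 89]
D1: mem[0x07..0x0c] <- [05 6e 3d 89 5c d0]
D2: mem[0x07..0x0a] <- [94 4c 05 6e]
D3: mem[0x11..0x13] <- [d0 94 4c]
D4: mem[0x06..0x08] <- [05 6e d0]
query mem[0x0b]=0x5c, mem[0x11]=0xd0, mem[0x15]=0x7c, mem[0x0a]=0x6e

MEM[0x0b,0x11,0x15,0x0a] = 5c d0 7c 6e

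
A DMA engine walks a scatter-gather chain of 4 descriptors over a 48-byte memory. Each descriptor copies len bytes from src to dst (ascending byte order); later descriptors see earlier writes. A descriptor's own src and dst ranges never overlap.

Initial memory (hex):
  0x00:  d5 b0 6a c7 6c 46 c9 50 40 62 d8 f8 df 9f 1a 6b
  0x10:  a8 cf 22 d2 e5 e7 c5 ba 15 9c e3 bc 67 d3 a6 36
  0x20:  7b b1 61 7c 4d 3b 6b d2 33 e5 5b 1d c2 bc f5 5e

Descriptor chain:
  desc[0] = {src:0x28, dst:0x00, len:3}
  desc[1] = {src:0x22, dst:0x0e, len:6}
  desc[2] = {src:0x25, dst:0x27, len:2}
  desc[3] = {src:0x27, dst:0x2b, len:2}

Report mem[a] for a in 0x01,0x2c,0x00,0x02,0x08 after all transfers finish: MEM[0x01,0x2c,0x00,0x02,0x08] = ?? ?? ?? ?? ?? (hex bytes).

#0 dst[0x00+3] := {0x33,0xe5,0x5b}
#1 dst[0x0e+6] := {0x61,0x7c,0x4d,0x3b,0x6b,0xd2}
#2 dst[0x27+2] := {0x3b,0x6b}
#3 dst[0x2b+2] := {0x3b,0x6b}
query mem[0x01]=0xe5, mem[0x2c]=0x6b, mem[0x00]=0x33, mem[0x02]=0x5b, mem[0x08]=0x40

MEM[0x01,0x2c,0x00,0x02,0x08] = e5 6b 33 5b 40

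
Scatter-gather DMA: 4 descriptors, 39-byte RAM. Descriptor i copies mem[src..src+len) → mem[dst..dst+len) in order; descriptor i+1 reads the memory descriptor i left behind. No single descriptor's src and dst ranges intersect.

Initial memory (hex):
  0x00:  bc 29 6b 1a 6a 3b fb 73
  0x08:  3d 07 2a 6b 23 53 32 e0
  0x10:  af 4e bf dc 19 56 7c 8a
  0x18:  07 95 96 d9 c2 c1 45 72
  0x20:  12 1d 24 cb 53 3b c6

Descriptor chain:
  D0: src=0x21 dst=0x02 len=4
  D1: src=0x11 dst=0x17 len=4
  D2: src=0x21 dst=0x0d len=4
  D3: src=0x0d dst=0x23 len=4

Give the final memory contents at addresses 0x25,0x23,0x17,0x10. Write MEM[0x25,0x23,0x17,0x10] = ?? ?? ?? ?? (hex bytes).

  after D0: wrote 4B at 0x02 = 1d24cb53
  after D1: wrote 4B at 0x17 = 4ebfdc19
  after D2: wrote 4B at 0x0d = 1d24cb53
  after D3: wrote 4B at 0x23 = 1d24cb53
query mem[0x25]=0xcb, mem[0x23]=0x1d, mem[0x17]=0x4e, mem[0x10]=0x53

MEM[0x25,0x23,0x17,0x10] = cb 1d 4e 53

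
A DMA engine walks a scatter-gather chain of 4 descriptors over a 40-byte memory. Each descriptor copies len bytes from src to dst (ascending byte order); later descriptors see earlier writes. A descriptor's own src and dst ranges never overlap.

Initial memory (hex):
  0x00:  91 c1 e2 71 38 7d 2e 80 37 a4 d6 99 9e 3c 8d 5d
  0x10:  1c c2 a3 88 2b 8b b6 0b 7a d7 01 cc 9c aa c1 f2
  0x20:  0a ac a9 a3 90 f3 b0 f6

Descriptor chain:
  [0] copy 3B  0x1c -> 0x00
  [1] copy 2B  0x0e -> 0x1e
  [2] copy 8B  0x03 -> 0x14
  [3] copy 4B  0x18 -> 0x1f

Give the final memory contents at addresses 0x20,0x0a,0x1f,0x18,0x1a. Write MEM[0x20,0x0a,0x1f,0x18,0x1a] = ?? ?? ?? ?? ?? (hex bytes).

D0: mem[0x00..0x02] <- [9c aa c1]
D1: mem[0x1e..0x1f] <- [8d 5d]
D2: mem[0x14..0x1b] <- [71 38 7d 2e 80 37 a4 d6]
D3: mem[0x1f..0x22] <- [80 37 a4 d6]
query mem[0x20]=0x37, mem[0x0a]=0xd6, mem[0x1f]=0x80, mem[0x18]=0x80, mem[0x1a]=0xa4

MEM[0x20,0x0a,0x1f,0x18,0x1a] = 37 d6 80 80 a4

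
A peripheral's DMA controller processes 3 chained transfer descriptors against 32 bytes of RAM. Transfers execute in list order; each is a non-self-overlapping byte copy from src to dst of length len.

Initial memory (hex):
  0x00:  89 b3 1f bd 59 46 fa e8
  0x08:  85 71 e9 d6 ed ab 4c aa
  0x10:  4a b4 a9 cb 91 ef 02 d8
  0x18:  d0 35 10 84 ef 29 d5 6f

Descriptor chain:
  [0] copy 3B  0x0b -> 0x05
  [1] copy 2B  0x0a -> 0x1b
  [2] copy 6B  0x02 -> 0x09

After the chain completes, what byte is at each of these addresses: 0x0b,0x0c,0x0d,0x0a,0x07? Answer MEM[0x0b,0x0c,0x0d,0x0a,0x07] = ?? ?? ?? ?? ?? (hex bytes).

  after D0: wrote 3B at 0x05 = d6edab
  after D1: wrote 2B at 0x1b = e9d6
  after D2: wrote 6B at 0x09 = 1fbd59d6edab
query mem[0x0b]=0x59, mem[0x0c]=0xd6, mem[0x0d]=0xed, mem[0x0a]=0xbd, mem[0x07]=0xab

MEM[0x0b,0x0c,0x0d,0x0a,0x07] = 59 d6 ed bd ab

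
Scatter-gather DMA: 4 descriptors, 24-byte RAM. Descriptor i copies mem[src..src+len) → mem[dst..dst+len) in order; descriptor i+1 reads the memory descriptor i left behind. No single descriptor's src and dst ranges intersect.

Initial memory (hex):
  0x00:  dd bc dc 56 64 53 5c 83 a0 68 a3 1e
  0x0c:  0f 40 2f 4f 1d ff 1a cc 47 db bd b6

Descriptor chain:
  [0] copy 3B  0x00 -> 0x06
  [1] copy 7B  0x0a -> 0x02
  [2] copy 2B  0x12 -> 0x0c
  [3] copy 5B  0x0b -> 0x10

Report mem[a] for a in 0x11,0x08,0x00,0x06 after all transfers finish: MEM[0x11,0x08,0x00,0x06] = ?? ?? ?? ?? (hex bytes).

D0: mem[0x06..0x08] <- [dd bc dc]
D1: mem[0x02..0x08] <- [a3 1e 0f 40 2f 4f 1d]
D2: mem[0x0c..0x0d] <- [1a cc]
D3: mem[0x10..0x14] <- [1e 1a cc 2f 4f]
query mem[0x11]=0x1a, mem[0x08]=0x1d, mem[0x00]=0xdd, mem[0x06]=0x2f

MEM[0x11,0x08,0x00,0x06] = 1a 1d dd 2f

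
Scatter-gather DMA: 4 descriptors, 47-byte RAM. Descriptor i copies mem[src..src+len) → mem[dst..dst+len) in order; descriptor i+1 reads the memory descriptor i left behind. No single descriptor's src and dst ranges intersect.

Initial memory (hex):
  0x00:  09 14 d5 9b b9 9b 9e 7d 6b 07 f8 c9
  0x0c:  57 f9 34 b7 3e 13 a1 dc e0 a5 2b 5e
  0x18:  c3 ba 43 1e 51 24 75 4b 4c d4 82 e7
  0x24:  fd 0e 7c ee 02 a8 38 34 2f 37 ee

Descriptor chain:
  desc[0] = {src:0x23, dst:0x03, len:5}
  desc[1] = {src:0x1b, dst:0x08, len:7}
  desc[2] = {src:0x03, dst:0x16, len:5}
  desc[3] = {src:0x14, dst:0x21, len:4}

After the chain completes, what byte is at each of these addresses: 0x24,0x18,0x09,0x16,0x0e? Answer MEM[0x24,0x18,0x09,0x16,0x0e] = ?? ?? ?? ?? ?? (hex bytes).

MEM[0x24,0x18,0x09,0x16,0x0e] = fd 0e 51 e7 d4

D0: mem[0x03..0x07] <- [e7 fd 0e 7c ee]
D1: mem[0x08..0x0e] <- [1e 51 24 75 4b 4c d4]
D2: mem[0x16..0x1a] <- [e7 fd 0e 7c ee]
D3: mem[0x21..0x24] <- [e0 a5 e7 fd]
query mem[0x24]=0xfd, mem[0x18]=0x0e, mem[0x09]=0x51, mem[0x16]=0xe7, mem[0x0e]=0xd4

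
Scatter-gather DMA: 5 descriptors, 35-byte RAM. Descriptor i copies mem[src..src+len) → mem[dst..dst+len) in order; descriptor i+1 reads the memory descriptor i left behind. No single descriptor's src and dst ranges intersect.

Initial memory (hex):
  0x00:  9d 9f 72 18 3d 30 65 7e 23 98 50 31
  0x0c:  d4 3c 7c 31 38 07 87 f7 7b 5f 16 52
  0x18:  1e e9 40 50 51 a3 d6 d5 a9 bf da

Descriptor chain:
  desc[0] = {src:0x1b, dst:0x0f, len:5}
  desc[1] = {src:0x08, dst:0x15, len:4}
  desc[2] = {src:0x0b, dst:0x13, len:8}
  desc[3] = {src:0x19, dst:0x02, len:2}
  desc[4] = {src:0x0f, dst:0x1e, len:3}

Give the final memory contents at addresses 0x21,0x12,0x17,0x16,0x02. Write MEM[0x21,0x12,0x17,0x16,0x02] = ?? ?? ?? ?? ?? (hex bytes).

MEM[0x21,0x12,0x17,0x16,0x02] = bf d6 50 7c a3

#0 dst[0x0f+5] := {0x50,0x51,0xa3,0xd6,0xd5}
#1 dst[0x15+4] := {0x23,0x98,0x50,0x31}
#2 dst[0x13+8] := {0x31,0xd4,0x3c,0x7c,0x50,0x51,0xa3,0xd6}
#3 dst[0x02+2] := {0xa3,0xd6}
#4 dst[0x1e+3] := {0x50,0x51,0xa3}
query mem[0x21]=0xbf, mem[0x12]=0xd6, mem[0x17]=0x50, mem[0x16]=0x7c, mem[0x02]=0xa3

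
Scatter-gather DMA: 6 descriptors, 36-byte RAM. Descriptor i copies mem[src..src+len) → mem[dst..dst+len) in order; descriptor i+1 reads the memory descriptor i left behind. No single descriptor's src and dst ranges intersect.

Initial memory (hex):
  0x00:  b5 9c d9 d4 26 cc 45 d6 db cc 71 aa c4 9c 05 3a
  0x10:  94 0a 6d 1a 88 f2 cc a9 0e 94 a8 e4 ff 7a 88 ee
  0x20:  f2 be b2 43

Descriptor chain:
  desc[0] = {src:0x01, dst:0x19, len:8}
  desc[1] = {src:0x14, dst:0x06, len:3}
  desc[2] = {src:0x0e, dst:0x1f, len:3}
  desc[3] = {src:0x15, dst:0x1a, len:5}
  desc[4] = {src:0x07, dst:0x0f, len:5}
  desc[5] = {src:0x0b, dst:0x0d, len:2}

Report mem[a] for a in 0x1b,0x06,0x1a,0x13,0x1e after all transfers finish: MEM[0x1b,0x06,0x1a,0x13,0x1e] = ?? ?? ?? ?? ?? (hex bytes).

D0: mem[0x19..0x20] <- [9c d9 d4 26 cc 45 d6 db]
D1: mem[0x06..0x08] <- [88 f2 cc]
D2: mem[0x1f..0x21] <- [05 3a 94]
D3: mem[0x1a..0x1e] <- [f2 cc a9 0e 9c]
D4: mem[0x0f..0x13] <- [f2 cc cc 71 aa]
D5: mem[0x0d..0x0e] <- [aa c4]
query mem[0x1b]=0xcc, mem[0x06]=0x88, mem[0x1a]=0xf2, mem[0x13]=0xaa, mem[0x1e]=0x9c

MEM[0x1b,0x06,0x1a,0x13,0x1e] = cc 88 f2 aa 9c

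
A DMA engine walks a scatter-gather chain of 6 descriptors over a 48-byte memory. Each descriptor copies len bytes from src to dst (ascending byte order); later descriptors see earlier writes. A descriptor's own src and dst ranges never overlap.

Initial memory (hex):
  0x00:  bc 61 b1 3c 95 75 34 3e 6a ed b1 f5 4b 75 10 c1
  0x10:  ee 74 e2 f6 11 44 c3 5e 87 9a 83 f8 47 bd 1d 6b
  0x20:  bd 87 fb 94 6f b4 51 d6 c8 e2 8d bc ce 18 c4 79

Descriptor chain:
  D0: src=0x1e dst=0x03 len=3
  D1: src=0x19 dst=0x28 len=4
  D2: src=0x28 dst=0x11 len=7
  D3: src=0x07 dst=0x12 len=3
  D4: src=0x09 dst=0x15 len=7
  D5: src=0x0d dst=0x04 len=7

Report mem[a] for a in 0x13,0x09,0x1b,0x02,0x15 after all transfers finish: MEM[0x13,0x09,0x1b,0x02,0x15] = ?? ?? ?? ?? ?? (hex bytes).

D0: mem[0x03..0x05] <- [1d 6b bd]
D1: mem[0x28..0x2b] <- [9a 83 f8 47]
D2: mem[0x11..0x17] <- [9a 83 f8 47 ce 18 c4]
D3: mem[0x12..0x14] <- [3e 6a ed]
D4: mem[0x15..0x1b] <- [ed b1 f5 4b 75 10 c1]
D5: mem[0x04..0x0a] <- [75 10 c1 ee 9a 3e 6a]
query mem[0x13]=0x6a, mem[0x09]=0x3e, mem[0x1b]=0xc1, mem[0x02]=0xb1, mem[0x15]=0xed

MEM[0x13,0x09,0x1b,0x02,0x15] = 6a 3e c1 b1 ed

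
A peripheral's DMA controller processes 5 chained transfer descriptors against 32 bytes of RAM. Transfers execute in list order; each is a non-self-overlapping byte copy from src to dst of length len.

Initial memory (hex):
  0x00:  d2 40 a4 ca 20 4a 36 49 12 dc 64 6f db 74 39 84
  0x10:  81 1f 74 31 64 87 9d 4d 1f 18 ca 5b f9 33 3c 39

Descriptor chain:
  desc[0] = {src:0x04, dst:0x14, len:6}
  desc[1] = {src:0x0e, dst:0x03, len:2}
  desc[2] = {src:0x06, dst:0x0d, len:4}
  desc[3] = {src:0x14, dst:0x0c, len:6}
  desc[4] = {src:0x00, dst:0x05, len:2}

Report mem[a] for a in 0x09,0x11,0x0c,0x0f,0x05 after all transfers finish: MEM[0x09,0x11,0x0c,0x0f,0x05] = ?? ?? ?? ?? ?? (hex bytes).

MEM[0x09,0x11,0x0c,0x0f,0x05] = dc dc 20 49 d2

  after D0: wrote 6B at 0x14 = 204a364912dc
  after D1: wrote 2B at 0x03 = 3984
  after D2: wrote 4B at 0x0d = 364912dc
  after D3: wrote 6B at 0x0c = 204a364912dc
  after D4: wrote 2B at 0x05 = d240
query mem[0x09]=0xdc, mem[0x11]=0xdc, mem[0x0c]=0x20, mem[0x0f]=0x49, mem[0x05]=0xd2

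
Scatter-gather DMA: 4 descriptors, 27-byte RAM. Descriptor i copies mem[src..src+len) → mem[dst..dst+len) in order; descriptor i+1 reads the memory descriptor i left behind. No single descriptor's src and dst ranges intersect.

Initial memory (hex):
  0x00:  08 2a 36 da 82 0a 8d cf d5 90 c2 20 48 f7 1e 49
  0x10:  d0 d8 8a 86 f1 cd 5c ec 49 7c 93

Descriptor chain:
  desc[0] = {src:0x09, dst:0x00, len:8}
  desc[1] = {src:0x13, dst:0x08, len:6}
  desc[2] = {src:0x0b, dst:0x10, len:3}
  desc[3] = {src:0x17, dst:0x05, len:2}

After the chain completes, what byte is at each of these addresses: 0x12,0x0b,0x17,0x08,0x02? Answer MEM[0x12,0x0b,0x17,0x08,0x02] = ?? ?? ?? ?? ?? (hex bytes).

D0: mem[0x00..0x07] <- [90 c2 20 48 f7 1e 49 d0]
D1: mem[0x08..0x0d] <- [86 f1 cd 5c ec 49]
D2: mem[0x10..0x12] <- [5c ec 49]
D3: mem[0x05..0x06] <- [ec 49]
query mem[0x12]=0x49, mem[0x0b]=0x5c, mem[0x17]=0xec, mem[0x08]=0x86, mem[0x02]=0x20

MEM[0x12,0x0b,0x17,0x08,0x02] = 49 5c ec 86 20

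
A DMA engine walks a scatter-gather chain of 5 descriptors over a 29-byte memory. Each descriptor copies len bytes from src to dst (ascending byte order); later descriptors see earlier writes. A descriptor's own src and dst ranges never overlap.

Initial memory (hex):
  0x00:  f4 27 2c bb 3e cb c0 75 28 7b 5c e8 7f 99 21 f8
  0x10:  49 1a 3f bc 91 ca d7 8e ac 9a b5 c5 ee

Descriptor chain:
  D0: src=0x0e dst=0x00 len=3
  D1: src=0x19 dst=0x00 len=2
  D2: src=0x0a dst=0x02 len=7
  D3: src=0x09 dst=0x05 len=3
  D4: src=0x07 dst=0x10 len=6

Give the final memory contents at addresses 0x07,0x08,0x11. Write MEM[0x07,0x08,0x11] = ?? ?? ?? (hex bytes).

[0] 0x0e->0x00 len=3 : 21 f8 49
[1] 0x19->0x00 len=2 : 9a b5
[2] 0x0a->0x02 len=7 : 5c e8 7f 99 21 f8 49
[3] 0x09->0x05 len=3 : 7b 5c e8
[4] 0x07->0x10 len=6 : e8 49 7b 5c e8 7f
query mem[0x07]=0xe8, mem[0x08]=0x49, mem[0x11]=0x49

MEM[0x07,0x08,0x11] = e8 49 49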